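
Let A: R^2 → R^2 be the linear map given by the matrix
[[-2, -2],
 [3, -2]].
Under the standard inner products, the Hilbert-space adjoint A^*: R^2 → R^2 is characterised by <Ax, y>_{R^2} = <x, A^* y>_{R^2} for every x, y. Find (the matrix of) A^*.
A^* = A^T =
[[-2, 3],
 [-2, -2]]

For real matrices with standard dot products, the defining identity <Ax, y> = <x, A^* y> gives (Ax)^T y = x^T (A^*) y, i.e. x^T A^T y = x^T (A^*) y. Since this holds for all x, y, we must have A^* = A^T. Therefore
A^* =
[[-2, 3],
 [-2, -2]].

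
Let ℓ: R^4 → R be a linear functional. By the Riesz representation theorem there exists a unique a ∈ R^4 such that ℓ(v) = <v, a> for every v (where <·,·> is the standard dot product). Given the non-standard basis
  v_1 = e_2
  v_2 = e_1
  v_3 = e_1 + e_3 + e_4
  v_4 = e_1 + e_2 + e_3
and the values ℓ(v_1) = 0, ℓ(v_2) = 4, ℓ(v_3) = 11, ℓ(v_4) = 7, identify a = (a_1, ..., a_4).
a = (4, 0, 3, 4)

Write a = (a_1, ..., a_4) in the standard basis. For each basis vector v_i, ℓ(v_i) = <v_i, a> is a linear equation in the a_j's. Collect the n equations into a matrix system V a = ℓ, where row i of V is v_i (expressed in the standard basis). Since V is invertible (lower-triangular with 1s on the diagonal, up to permutation), solve by back-substitution:
  V =
[[0, 1, 0, 0],
 [1, 0, 0, 0],
 [1, 0, 1, 1],
 [1, 1, 1, 0]]
  V a = (0, 4, 11, 7)
Solving gives a = (4, 0, 3, 4).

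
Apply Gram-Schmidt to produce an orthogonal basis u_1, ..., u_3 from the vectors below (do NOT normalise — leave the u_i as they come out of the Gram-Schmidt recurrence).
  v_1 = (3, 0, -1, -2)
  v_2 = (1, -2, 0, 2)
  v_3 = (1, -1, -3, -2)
Orthogonal basis:
  u_1 = (3, 0, -1, -2)
  u_2 = (17/14, -2, -1/14, 13/7)
  u_3 = (-138/125, -133/125, -286/125, -64/125)

Apply the Gram-Schmidt recurrence
  u_1 = v_1
  u_i = v_i − Σ_{j<i} ((v_i · u_j) / (u_j · u_j)) · u_j.

Step by step this gives:
  u_1 = (3, 0, -1, -2)
  u_2 = (17/14, -2, -1/14, 13/7)
  u_3 = (-138/125, -133/125, -286/125, -64/125)

Orthogonality check:
  u_2 · u_1 = 0 (should be 0)
  u_3 · u_1 = 0 (should be 0)
  u_3 · u_2 = 0 (should be 0)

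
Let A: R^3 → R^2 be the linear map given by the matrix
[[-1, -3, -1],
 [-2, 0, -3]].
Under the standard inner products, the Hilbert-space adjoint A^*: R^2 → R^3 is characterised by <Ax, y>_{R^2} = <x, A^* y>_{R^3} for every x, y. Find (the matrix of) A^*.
A^* = A^T =
[[-1, -2],
 [-3, 0],
 [-1, -3]]

For real matrices with standard dot products, the defining identity <Ax, y> = <x, A^* y> gives (Ax)^T y = x^T (A^*) y, i.e. x^T A^T y = x^T (A^*) y. Since this holds for all x, y, we must have A^* = A^T. Therefore
A^* =
[[-1, -2],
 [-3, 0],
 [-1, -3]].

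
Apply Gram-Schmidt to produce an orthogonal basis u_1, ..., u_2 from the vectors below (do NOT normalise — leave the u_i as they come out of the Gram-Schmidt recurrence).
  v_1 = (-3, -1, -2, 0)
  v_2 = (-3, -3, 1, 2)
Orthogonal basis:
  u_1 = (-3, -1, -2, 0)
  u_2 = (-6/7, -16/7, 17/7, 2)

Apply the Gram-Schmidt recurrence
  u_1 = v_1
  u_i = v_i − Σ_{j<i} ((v_i · u_j) / (u_j · u_j)) · u_j.

Step by step this gives:
  u_1 = (-3, -1, -2, 0)
  u_2 = (-6/7, -16/7, 17/7, 2)

Orthogonality check:
  u_2 · u_1 = 0 (should be 0)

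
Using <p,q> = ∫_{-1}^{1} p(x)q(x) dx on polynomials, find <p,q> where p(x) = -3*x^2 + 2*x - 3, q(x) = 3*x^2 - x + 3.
<p,q> = -524/15

Expand the product: p(x)·q(x) = -9*x^4 + 9*x^3 - 20*x^2 + 9*x - 9.
∫_{-1}^{1} of each monomial x^k gives [2/(k+1) if k even, 0 if k odd]. Integrating term-by-term (or equivalently evaluating the antiderivative F(x) = -9*x^5/5 + 9*x^4/4 - 20*x^3/3 + 9*x^2/2 - 9*x at the endpoints):
  F(1) − F(−1) = -643/60 − (1453/60) = -524/15.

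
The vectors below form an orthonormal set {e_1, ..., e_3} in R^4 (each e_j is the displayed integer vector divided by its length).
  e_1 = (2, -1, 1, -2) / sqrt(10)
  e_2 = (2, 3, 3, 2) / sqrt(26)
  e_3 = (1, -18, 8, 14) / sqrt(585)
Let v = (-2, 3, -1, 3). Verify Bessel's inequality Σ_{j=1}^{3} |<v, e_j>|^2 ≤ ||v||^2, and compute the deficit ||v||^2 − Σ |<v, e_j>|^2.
Σ |<v, e_j>|^2 = 206/9; ||v||^2 = 23; deficit = 1/9

Write each e_j = u_j / sqrt(<u_j, u_j>) where u_j is the displayed integer vector. Then <v, e_j> = <v, u_j> / sqrt(<u_j, u_j>), so |<v, e_j>|^2 = <v, u_j>^2 / <u_j, u_j>.
Coefficients: <v, e_1> = -14/sqrt(10), <v, e_2> = 8/sqrt(26), <v, e_3> = -22/sqrt(585).
Square and sum: Σ |<v, e_j>|^2 = 206/9.
Compute ||v||^2 = v·v = 23.
Deficit = 23 − 206/9 = 1/9 ≥ 0, confirming Bessel's inequality. (The deficit equals ||v − Σ <v,e_j> e_j||^2, the squared distance from v to span{e_j}.)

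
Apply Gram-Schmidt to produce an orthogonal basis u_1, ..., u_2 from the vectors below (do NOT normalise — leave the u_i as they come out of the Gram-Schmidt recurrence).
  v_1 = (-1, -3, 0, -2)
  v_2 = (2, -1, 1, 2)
Orthogonal basis:
  u_1 = (-1, -3, 0, -2)
  u_2 = (25/14, -23/14, 1, 11/7)

Apply the Gram-Schmidt recurrence
  u_1 = v_1
  u_i = v_i − Σ_{j<i} ((v_i · u_j) / (u_j · u_j)) · u_j.

Step by step this gives:
  u_1 = (-1, -3, 0, -2)
  u_2 = (25/14, -23/14, 1, 11/7)

Orthogonality check:
  u_2 · u_1 = 0 (should be 0)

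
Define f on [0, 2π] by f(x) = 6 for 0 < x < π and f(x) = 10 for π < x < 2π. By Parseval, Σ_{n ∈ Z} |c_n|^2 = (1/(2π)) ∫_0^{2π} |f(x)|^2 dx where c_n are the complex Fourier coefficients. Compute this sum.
Σ |c_n|^2 = 68

Parseval equates the L^2 energy of f (normalised by 1/(2π)) with the ℓ^2 sum of its Fourier coefficients: (1/(2π)) ∫_0^{2π} |f|^2 = Σ |c_n|^2.
Compute the left side: (1/(2π)) [∫_0^π 6^2 dx + ∫_π^{2π} 10^2 dx] = (1/(2π)) · (36π + 100π) = (36 + 100)/2 = 68.
So Σ_{n ∈ Z} |c_n|^2 = 68.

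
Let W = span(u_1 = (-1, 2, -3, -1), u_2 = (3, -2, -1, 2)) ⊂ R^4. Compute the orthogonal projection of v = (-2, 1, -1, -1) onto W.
proj_W(v) = (-3/2, 59/39, -61/78, -44/39)

Set up U = [u_1 | ... | u_2] ∈ R^(4×2). The projector onto W = col(U) is P = U (U^T U)^(-1) U^T.
Compute U^T U =
  [15, -6]
  [-6, 18],
and U^T v = (8, -9).
Solve U^T U · c = U^T v for the coefficients: c = (5/13, -29/78). The projection is proj_W(v) = U c.
Check: (v - proj_W(v)) · u_1 = 0  (should be 0).
Check: (v - proj_W(v)) · u_2 = 0  (should be 0).
Result: proj_W(v) = (-3/2, 59/39, -61/78, -44/39).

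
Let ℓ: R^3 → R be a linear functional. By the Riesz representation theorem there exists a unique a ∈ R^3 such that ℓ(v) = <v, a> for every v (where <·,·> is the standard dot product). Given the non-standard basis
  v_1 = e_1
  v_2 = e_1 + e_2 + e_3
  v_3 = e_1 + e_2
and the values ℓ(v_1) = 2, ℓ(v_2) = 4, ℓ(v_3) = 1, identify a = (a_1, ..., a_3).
a = (2, -1, 3)

Write a = (a_1, ..., a_3) in the standard basis. For each basis vector v_i, ℓ(v_i) = <v_i, a> is a linear equation in the a_j's. Collect the n equations into a matrix system V a = ℓ, where row i of V is v_i (expressed in the standard basis). Since V is invertible (lower-triangular with 1s on the diagonal, up to permutation), solve by back-substitution:
  V =
[[1, 0, 0],
 [1, 1, 1],
 [1, 1, 0]]
  V a = (2, 4, 1)
Solving gives a = (2, -1, 3).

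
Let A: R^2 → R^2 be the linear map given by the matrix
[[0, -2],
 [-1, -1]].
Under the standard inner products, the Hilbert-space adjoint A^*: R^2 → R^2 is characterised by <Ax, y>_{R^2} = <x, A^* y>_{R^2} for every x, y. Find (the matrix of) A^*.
A^* = A^T =
[[0, -1],
 [-2, -1]]

For real matrices with standard dot products, the defining identity <Ax, y> = <x, A^* y> gives (Ax)^T y = x^T (A^*) y, i.e. x^T A^T y = x^T (A^*) y. Since this holds for all x, y, we must have A^* = A^T. Therefore
A^* =
[[0, -1],
 [-2, -1]].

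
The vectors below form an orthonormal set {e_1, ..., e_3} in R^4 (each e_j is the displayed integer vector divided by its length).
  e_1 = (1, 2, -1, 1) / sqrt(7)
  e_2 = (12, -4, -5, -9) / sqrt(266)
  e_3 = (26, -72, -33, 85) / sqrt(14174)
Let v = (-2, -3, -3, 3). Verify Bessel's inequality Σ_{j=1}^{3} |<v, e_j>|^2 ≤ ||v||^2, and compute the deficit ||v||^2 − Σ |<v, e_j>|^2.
Σ |<v, e_j>|^2 = 8082/373; ||v||^2 = 31; deficit = 3481/373

Write each e_j = u_j / sqrt(<u_j, u_j>) where u_j is the displayed integer vector. Then <v, e_j> = <v, u_j> / sqrt(<u_j, u_j>), so |<v, e_j>|^2 = <v, u_j>^2 / <u_j, u_j>.
Coefficients: <v, e_1> = -2/sqrt(7), <v, e_2> = -24/sqrt(266), <v, e_3> = 518/sqrt(14174).
Square and sum: Σ |<v, e_j>|^2 = 8082/373.
Compute ||v||^2 = v·v = 31.
Deficit = 31 − 8082/373 = 3481/373 ≥ 0, confirming Bessel's inequality. (The deficit equals ||v − Σ <v,e_j> e_j||^2, the squared distance from v to span{e_j}.)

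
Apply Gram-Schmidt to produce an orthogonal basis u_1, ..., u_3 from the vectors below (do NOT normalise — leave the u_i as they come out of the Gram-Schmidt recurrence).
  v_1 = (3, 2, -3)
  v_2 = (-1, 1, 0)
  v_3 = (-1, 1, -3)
Orthogonal basis:
  u_1 = (3, 2, -3)
  u_2 = (-19/22, 12/11, -3/22)
  u_3 = (-45/43, -45/43, -75/43)

Apply the Gram-Schmidt recurrence
  u_1 = v_1
  u_i = v_i − Σ_{j<i} ((v_i · u_j) / (u_j · u_j)) · u_j.

Step by step this gives:
  u_1 = (3, 2, -3)
  u_2 = (-19/22, 12/11, -3/22)
  u_3 = (-45/43, -45/43, -75/43)

Orthogonality check:
  u_2 · u_1 = 0 (should be 0)
  u_3 · u_1 = 0 (should be 0)
  u_3 · u_2 = 0 (should be 0)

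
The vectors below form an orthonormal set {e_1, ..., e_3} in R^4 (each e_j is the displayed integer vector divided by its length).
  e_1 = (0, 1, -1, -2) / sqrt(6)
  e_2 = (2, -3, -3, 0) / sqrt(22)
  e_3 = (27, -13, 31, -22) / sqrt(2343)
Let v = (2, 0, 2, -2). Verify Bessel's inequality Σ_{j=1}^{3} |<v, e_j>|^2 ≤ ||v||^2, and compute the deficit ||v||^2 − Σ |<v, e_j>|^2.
Σ |<v, e_j>|^2 = 836/71; ||v||^2 = 12; deficit = 16/71

Write each e_j = u_j / sqrt(<u_j, u_j>) where u_j is the displayed integer vector. Then <v, e_j> = <v, u_j> / sqrt(<u_j, u_j>), so |<v, e_j>|^2 = <v, u_j>^2 / <u_j, u_j>.
Coefficients: <v, e_1> = 2/sqrt(6), <v, e_2> = -2/sqrt(22), <v, e_3> = 160/sqrt(2343).
Square and sum: Σ |<v, e_j>|^2 = 836/71.
Compute ||v||^2 = v·v = 12.
Deficit = 12 − 836/71 = 16/71 ≥ 0, confirming Bessel's inequality. (The deficit equals ||v − Σ <v,e_j> e_j||^2, the squared distance from v to span{e_j}.)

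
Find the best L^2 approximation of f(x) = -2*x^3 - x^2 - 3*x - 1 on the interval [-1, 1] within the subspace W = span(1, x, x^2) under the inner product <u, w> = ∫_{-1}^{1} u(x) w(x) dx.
g(x) = -x^2 - 21*x/5 - 1

The best approximation g ∈ W is the orthogonal projection of f onto W. Writing g = a_0 + a_1 x + a_2 x^2, the coefficients solve the normal equations G · a = b where
  G_{ij} = <φ_i, φ_j> and b_i = <f, φ_i>, with φ_0 = 1, φ_1 = x, φ_2 = x^2.
G =
  [2, 0, 2/3]
  [0, 2/3, 0]
  [2/3, 0, 2/5],
b = (-8/3, -14/5, -16/15).
Solving gives a_0 = -1, a_1 = -21/5, a_2 = -1, so
  g(x) = -x^2 - 21*x/5 - 1.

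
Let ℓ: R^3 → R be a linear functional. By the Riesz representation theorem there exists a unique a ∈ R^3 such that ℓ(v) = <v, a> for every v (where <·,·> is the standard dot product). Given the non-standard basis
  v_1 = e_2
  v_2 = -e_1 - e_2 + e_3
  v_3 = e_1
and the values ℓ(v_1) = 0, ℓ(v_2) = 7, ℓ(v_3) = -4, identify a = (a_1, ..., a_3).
a = (-4, 0, 3)

Write a = (a_1, ..., a_3) in the standard basis. For each basis vector v_i, ℓ(v_i) = <v_i, a> is a linear equation in the a_j's. Collect the n equations into a matrix system V a = ℓ, where row i of V is v_i (expressed in the standard basis). Since V is invertible (lower-triangular with 1s on the diagonal, up to permutation), solve by back-substitution:
  V =
[[0, 1, 0],
 [-1, -1, 1],
 [1, 0, 0]]
  V a = (0, 7, -4)
Solving gives a = (-4, 0, 3).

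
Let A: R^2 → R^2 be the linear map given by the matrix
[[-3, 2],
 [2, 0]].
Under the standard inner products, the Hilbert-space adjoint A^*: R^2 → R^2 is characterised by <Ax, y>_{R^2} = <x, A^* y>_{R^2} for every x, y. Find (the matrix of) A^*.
A^* = A^T =
[[-3, 2],
 [2, 0]]

For real matrices with standard dot products, the defining identity <Ax, y> = <x, A^* y> gives (Ax)^T y = x^T (A^*) y, i.e. x^T A^T y = x^T (A^*) y. Since this holds for all x, y, we must have A^* = A^T. Therefore
A^* =
[[-3, 2],
 [2, 0]].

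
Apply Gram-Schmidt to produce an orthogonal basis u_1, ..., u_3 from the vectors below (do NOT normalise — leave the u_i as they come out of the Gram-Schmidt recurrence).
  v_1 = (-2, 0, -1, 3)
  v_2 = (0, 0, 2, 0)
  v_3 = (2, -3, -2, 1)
Orthogonal basis:
  u_1 = (-2, 0, -1, 3)
  u_2 = (-2/7, 0, 13/7, 3/7)
  u_3 = (24/13, -3, 0, 16/13)

Apply the Gram-Schmidt recurrence
  u_1 = v_1
  u_i = v_i − Σ_{j<i} ((v_i · u_j) / (u_j · u_j)) · u_j.

Step by step this gives:
  u_1 = (-2, 0, -1, 3)
  u_2 = (-2/7, 0, 13/7, 3/7)
  u_3 = (24/13, -3, 0, 16/13)

Orthogonality check:
  u_2 · u_1 = 0 (should be 0)
  u_3 · u_1 = 0 (should be 0)
  u_3 · u_2 = 0 (should be 0)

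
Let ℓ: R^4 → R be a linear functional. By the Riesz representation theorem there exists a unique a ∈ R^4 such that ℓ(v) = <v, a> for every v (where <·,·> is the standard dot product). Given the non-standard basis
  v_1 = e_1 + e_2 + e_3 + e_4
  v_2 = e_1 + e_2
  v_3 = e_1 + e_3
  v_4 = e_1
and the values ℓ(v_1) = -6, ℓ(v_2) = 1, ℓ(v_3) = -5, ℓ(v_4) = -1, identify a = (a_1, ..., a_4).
a = (-1, 2, -4, -3)

Write a = (a_1, ..., a_4) in the standard basis. For each basis vector v_i, ℓ(v_i) = <v_i, a> is a linear equation in the a_j's. Collect the n equations into a matrix system V a = ℓ, where row i of V is v_i (expressed in the standard basis). Since V is invertible (lower-triangular with 1s on the diagonal, up to permutation), solve by back-substitution:
  V =
[[1, 1, 1, 1],
 [1, 1, 0, 0],
 [1, 0, 1, 0],
 [1, 0, 0, 0]]
  V a = (-6, 1, -5, -1)
Solving gives a = (-1, 2, -4, -3).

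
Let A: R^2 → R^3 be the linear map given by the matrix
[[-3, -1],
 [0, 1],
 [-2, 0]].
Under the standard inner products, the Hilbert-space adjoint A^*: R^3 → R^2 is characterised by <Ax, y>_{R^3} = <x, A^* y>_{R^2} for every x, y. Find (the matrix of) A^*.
A^* = A^T =
[[-3, 0, -2],
 [-1, 1, 0]]

For real matrices with standard dot products, the defining identity <Ax, y> = <x, A^* y> gives (Ax)^T y = x^T (A^*) y, i.e. x^T A^T y = x^T (A^*) y. Since this holds for all x, y, we must have A^* = A^T. Therefore
A^* =
[[-3, 0, -2],
 [-1, 1, 0]].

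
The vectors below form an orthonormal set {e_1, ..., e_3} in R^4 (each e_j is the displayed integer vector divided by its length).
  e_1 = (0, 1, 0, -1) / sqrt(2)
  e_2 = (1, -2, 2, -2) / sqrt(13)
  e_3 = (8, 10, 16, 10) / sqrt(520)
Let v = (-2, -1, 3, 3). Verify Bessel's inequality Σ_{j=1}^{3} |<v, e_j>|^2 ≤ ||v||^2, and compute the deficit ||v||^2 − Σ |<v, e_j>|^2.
Σ |<v, e_j>|^2 = 66/5; ||v||^2 = 23; deficit = 49/5

Write each e_j = u_j / sqrt(<u_j, u_j>) where u_j is the displayed integer vector. Then <v, e_j> = <v, u_j> / sqrt(<u_j, u_j>), so |<v, e_j>|^2 = <v, u_j>^2 / <u_j, u_j>.
Coefficients: <v, e_1> = -4/sqrt(2), <v, e_2> = 0/sqrt(13), <v, e_3> = 52/sqrt(520).
Square and sum: Σ |<v, e_j>|^2 = 66/5.
Compute ||v||^2 = v·v = 23.
Deficit = 23 − 66/5 = 49/5 ≥ 0, confirming Bessel's inequality. (The deficit equals ||v − Σ <v,e_j> e_j||^2, the squared distance from v to span{e_j}.)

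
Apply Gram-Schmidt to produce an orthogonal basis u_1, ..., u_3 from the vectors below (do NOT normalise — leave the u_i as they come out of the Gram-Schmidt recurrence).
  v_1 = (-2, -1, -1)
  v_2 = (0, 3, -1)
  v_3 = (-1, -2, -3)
Orthogonal basis:
  u_1 = (-2, -1, -1)
  u_2 = (-2/3, 8/3, -4/3)
  u_3 = (9/7, -9/14, -27/14)

Apply the Gram-Schmidt recurrence
  u_1 = v_1
  u_i = v_i − Σ_{j<i} ((v_i · u_j) / (u_j · u_j)) · u_j.

Step by step this gives:
  u_1 = (-2, -1, -1)
  u_2 = (-2/3, 8/3, -4/3)
  u_3 = (9/7, -9/14, -27/14)

Orthogonality check:
  u_2 · u_1 = 0 (should be 0)
  u_3 · u_1 = 0 (should be 0)
  u_3 · u_2 = 0 (should be 0)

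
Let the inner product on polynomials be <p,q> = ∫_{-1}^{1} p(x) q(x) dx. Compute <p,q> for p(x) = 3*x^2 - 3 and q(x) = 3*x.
<p,q> = 0

Expand the product: p(x)·q(x) = 9*x^3 - 9*x.
∫_{-1}^{1} of each monomial x^k gives [2/(k+1) if k even, 0 if k odd]. Integrating term-by-term (or equivalently evaluating the antiderivative F(x) = 9*x^4/4 - 9*x^2/2 at the endpoints):
  F(1) − F(−1) = -9/4 − (-9/4) = 0.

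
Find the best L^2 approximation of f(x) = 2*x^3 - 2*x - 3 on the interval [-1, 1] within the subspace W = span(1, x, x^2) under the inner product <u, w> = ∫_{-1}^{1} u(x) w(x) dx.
g(x) = -4*x/5 - 3

The best approximation g ∈ W is the orthogonal projection of f onto W. Writing g = a_0 + a_1 x + a_2 x^2, the coefficients solve the normal equations G · a = b where
  G_{ij} = <φ_i, φ_j> and b_i = <f, φ_i>, with φ_0 = 1, φ_1 = x, φ_2 = x^2.
G =
  [2, 0, 2/3]
  [0, 2/3, 0]
  [2/3, 0, 2/5],
b = (-6, -8/15, -2).
Solving gives a_0 = -3, a_1 = -4/5, a_2 = 0, so
  g(x) = -4*x/5 - 3.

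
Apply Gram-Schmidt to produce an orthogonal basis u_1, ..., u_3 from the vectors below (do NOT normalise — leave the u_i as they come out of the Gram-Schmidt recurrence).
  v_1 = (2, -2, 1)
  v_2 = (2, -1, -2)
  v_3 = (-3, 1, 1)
Orthogonal basis:
  u_1 = (2, -2, 1)
  u_2 = (10/9, -1/9, -22/9)
  u_3 = (-7/13, -42/65, -14/65)

Apply the Gram-Schmidt recurrence
  u_1 = v_1
  u_i = v_i − Σ_{j<i} ((v_i · u_j) / (u_j · u_j)) · u_j.

Step by step this gives:
  u_1 = (2, -2, 1)
  u_2 = (10/9, -1/9, -22/9)
  u_3 = (-7/13, -42/65, -14/65)

Orthogonality check:
  u_2 · u_1 = 0 (should be 0)
  u_3 · u_1 = 0 (should be 0)
  u_3 · u_2 = 0 (should be 0)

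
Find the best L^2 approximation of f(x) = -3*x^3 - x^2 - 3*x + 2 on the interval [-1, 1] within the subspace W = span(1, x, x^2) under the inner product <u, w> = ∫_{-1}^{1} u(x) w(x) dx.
g(x) = -x^2 - 24*x/5 + 2

The best approximation g ∈ W is the orthogonal projection of f onto W. Writing g = a_0 + a_1 x + a_2 x^2, the coefficients solve the normal equations G · a = b where
  G_{ij} = <φ_i, φ_j> and b_i = <f, φ_i>, with φ_0 = 1, φ_1 = x, φ_2 = x^2.
G =
  [2, 0, 2/3]
  [0, 2/3, 0]
  [2/3, 0, 2/5],
b = (10/3, -16/5, 14/15).
Solving gives a_0 = 2, a_1 = -24/5, a_2 = -1, so
  g(x) = -x^2 - 24*x/5 + 2.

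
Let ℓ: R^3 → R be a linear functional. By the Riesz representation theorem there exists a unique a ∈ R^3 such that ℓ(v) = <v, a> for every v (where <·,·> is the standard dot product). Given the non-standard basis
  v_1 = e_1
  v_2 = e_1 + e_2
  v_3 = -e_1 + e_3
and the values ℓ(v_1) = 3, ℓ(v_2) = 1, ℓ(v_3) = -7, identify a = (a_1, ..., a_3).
a = (3, -2, -4)

Write a = (a_1, ..., a_3) in the standard basis. For each basis vector v_i, ℓ(v_i) = <v_i, a> is a linear equation in the a_j's. Collect the n equations into a matrix system V a = ℓ, where row i of V is v_i (expressed in the standard basis). Since V is invertible (lower-triangular with 1s on the diagonal, up to permutation), solve by back-substitution:
  V =
[[1, 0, 0],
 [1, 1, 0],
 [-1, 0, 1]]
  V a = (3, 1, -7)
Solving gives a = (3, -2, -4).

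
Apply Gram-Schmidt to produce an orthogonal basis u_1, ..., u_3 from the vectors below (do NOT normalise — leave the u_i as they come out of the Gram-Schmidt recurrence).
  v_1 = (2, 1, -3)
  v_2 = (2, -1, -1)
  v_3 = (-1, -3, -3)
Orthogonal basis:
  u_1 = (2, 1, -3)
  u_2 = (8/7, -10/7, 2/7)
  u_3 = (-7/3, -7/3, -7/3)

Apply the Gram-Schmidt recurrence
  u_1 = v_1
  u_i = v_i − Σ_{j<i} ((v_i · u_j) / (u_j · u_j)) · u_j.

Step by step this gives:
  u_1 = (2, 1, -3)
  u_2 = (8/7, -10/7, 2/7)
  u_3 = (-7/3, -7/3, -7/3)

Orthogonality check:
  u_2 · u_1 = 0 (should be 0)
  u_3 · u_1 = 0 (should be 0)
  u_3 · u_2 = 0 (should be 0)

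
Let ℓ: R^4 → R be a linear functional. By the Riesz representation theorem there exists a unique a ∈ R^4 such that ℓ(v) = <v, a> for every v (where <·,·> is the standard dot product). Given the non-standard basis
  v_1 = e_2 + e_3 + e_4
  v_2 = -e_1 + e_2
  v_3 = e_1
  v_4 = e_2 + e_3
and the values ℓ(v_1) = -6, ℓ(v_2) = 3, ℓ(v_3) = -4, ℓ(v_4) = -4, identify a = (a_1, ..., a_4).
a = (-4, -1, -3, -2)

Write a = (a_1, ..., a_4) in the standard basis. For each basis vector v_i, ℓ(v_i) = <v_i, a> is a linear equation in the a_j's. Collect the n equations into a matrix system V a = ℓ, where row i of V is v_i (expressed in the standard basis). Since V is invertible (lower-triangular with 1s on the diagonal, up to permutation), solve by back-substitution:
  V =
[[0, 1, 1, 1],
 [-1, 1, 0, 0],
 [1, 0, 0, 0],
 [0, 1, 1, 0]]
  V a = (-6, 3, -4, -4)
Solving gives a = (-4, -1, -3, -2).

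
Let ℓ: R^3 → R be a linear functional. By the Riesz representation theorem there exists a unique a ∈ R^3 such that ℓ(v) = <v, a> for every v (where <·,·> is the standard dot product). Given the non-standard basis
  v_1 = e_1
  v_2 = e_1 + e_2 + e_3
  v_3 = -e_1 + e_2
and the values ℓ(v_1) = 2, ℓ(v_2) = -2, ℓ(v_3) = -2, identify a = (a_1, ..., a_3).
a = (2, 0, -4)

Write a = (a_1, ..., a_3) in the standard basis. For each basis vector v_i, ℓ(v_i) = <v_i, a> is a linear equation in the a_j's. Collect the n equations into a matrix system V a = ℓ, where row i of V is v_i (expressed in the standard basis). Since V is invertible (lower-triangular with 1s on the diagonal, up to permutation), solve by back-substitution:
  V =
[[1, 0, 0],
 [1, 1, 1],
 [-1, 1, 0]]
  V a = (2, -2, -2)
Solving gives a = (2, 0, -4).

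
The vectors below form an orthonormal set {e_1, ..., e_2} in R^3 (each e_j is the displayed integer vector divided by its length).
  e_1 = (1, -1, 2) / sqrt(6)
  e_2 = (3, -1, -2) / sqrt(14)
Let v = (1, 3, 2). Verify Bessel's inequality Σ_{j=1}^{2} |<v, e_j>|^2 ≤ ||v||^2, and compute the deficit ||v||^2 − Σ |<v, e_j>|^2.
Σ |<v, e_j>|^2 = 38/21; ||v||^2 = 14; deficit = 256/21

Write each e_j = u_j / sqrt(<u_j, u_j>) where u_j is the displayed integer vector. Then <v, e_j> = <v, u_j> / sqrt(<u_j, u_j>), so |<v, e_j>|^2 = <v, u_j>^2 / <u_j, u_j>.
Coefficients: <v, e_1> = 2/sqrt(6), <v, e_2> = -4/sqrt(14).
Square and sum: Σ |<v, e_j>|^2 = 38/21.
Compute ||v||^2 = v·v = 14.
Deficit = 14 − 38/21 = 256/21 ≥ 0, confirming Bessel's inequality. (The deficit equals ||v − Σ <v,e_j> e_j||^2, the squared distance from v to span{e_j}.)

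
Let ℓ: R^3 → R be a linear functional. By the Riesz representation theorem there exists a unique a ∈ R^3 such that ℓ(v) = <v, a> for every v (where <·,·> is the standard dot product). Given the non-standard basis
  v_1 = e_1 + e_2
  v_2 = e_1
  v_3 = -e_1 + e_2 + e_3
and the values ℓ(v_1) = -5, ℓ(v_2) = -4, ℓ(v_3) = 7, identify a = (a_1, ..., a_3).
a = (-4, -1, 4)

Write a = (a_1, ..., a_3) in the standard basis. For each basis vector v_i, ℓ(v_i) = <v_i, a> is a linear equation in the a_j's. Collect the n equations into a matrix system V a = ℓ, where row i of V is v_i (expressed in the standard basis). Since V is invertible (lower-triangular with 1s on the diagonal, up to permutation), solve by back-substitution:
  V =
[[1, 1, 0],
 [1, 0, 0],
 [-1, 1, 1]]
  V a = (-5, -4, 7)
Solving gives a = (-4, -1, 4).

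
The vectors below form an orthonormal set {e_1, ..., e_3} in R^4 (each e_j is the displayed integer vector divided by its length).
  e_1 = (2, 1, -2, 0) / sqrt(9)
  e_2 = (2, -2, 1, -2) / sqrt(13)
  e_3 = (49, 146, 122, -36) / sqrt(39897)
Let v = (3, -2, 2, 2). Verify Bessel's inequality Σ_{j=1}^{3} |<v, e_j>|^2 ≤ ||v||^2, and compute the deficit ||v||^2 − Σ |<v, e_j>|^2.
Σ |<v, e_j>|^2 = 1685/341; ||v||^2 = 21; deficit = 5476/341

Write each e_j = u_j / sqrt(<u_j, u_j>) where u_j is the displayed integer vector. Then <v, e_j> = <v, u_j> / sqrt(<u_j, u_j>), so |<v, e_j>|^2 = <v, u_j>^2 / <u_j, u_j>.
Coefficients: <v, e_1> = 0/sqrt(9), <v, e_2> = 8/sqrt(13), <v, e_3> = 27/sqrt(39897).
Square and sum: Σ |<v, e_j>|^2 = 1685/341.
Compute ||v||^2 = v·v = 21.
Deficit = 21 − 1685/341 = 5476/341 ≥ 0, confirming Bessel's inequality. (The deficit equals ||v − Σ <v,e_j> e_j||^2, the squared distance from v to span{e_j}.)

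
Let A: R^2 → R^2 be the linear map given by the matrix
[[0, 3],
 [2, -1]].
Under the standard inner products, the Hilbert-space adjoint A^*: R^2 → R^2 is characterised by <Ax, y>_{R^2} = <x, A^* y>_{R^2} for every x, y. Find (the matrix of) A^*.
A^* = A^T =
[[0, 2],
 [3, -1]]

For real matrices with standard dot products, the defining identity <Ax, y> = <x, A^* y> gives (Ax)^T y = x^T (A^*) y, i.e. x^T A^T y = x^T (A^*) y. Since this holds for all x, y, we must have A^* = A^T. Therefore
A^* =
[[0, 2],
 [3, -1]].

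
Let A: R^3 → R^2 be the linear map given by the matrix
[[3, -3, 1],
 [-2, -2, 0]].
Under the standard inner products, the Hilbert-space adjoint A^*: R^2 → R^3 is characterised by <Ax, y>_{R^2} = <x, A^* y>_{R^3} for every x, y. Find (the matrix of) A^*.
A^* = A^T =
[[3, -2],
 [-3, -2],
 [1, 0]]

For real matrices with standard dot products, the defining identity <Ax, y> = <x, A^* y> gives (Ax)^T y = x^T (A^*) y, i.e. x^T A^T y = x^T (A^*) y. Since this holds for all x, y, we must have A^* = A^T. Therefore
A^* =
[[3, -2],
 [-3, -2],
 [1, 0]].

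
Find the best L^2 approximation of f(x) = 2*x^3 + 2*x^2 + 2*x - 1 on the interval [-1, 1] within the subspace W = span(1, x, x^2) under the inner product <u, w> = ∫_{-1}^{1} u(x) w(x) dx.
g(x) = 2*x^2 + 16*x/5 - 1

The best approximation g ∈ W is the orthogonal projection of f onto W. Writing g = a_0 + a_1 x + a_2 x^2, the coefficients solve the normal equations G · a = b where
  G_{ij} = <φ_i, φ_j> and b_i = <f, φ_i>, with φ_0 = 1, φ_1 = x, φ_2 = x^2.
G =
  [2, 0, 2/3]
  [0, 2/3, 0]
  [2/3, 0, 2/5],
b = (-2/3, 32/15, 2/15).
Solving gives a_0 = -1, a_1 = 16/5, a_2 = 2, so
  g(x) = 2*x^2 + 16*x/5 - 1.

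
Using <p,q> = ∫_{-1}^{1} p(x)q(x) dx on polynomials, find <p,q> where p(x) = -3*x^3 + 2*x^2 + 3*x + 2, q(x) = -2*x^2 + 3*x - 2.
<p,q> = -188/15

Expand the product: p(x)·q(x) = 6*x^5 - 13*x^4 + 6*x^3 + x^2 - 4.
∫_{-1}^{1} of each monomial x^k gives [2/(k+1) if k even, 0 if k odd]. Integrating term-by-term (or equivalently evaluating the antiderivative F(x) = x^6 - 13*x^5/5 + 3*x^4/2 + x^3/3 - 4*x at the endpoints):
  F(1) − F(−1) = -113/30 − (263/30) = -188/15.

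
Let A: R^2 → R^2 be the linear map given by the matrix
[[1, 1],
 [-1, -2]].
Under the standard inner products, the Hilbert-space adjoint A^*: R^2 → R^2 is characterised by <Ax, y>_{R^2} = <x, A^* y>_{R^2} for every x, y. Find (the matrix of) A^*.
A^* = A^T =
[[1, -1],
 [1, -2]]

For real matrices with standard dot products, the defining identity <Ax, y> = <x, A^* y> gives (Ax)^T y = x^T (A^*) y, i.e. x^T A^T y = x^T (A^*) y. Since this holds for all x, y, we must have A^* = A^T. Therefore
A^* =
[[1, -1],
 [1, -2]].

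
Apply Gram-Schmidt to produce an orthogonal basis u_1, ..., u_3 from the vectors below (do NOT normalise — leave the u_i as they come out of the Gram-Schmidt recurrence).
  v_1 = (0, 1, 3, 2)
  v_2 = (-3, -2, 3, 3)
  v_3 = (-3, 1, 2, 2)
Orthogonal basis:
  u_1 = (0, 1, 3, 2)
  u_2 = (-3, -41/14, 3/14, 8/7)
  u_3 = (-426/265, 417/265, -121/265, -27/265)

Apply the Gram-Schmidt recurrence
  u_1 = v_1
  u_i = v_i − Σ_{j<i} ((v_i · u_j) / (u_j · u_j)) · u_j.

Step by step this gives:
  u_1 = (0, 1, 3, 2)
  u_2 = (-3, -41/14, 3/14, 8/7)
  u_3 = (-426/265, 417/265, -121/265, -27/265)

Orthogonality check:
  u_2 · u_1 = 0 (should be 0)
  u_3 · u_1 = 0 (should be 0)
  u_3 · u_2 = 0 (should be 0)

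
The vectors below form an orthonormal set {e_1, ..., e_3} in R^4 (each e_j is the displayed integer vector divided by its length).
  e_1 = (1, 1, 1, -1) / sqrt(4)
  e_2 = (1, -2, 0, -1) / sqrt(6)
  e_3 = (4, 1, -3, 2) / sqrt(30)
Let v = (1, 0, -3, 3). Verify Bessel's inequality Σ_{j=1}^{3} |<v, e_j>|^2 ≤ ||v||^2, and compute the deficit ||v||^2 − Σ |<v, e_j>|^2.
Σ |<v, e_j>|^2 = 379/20; ||v||^2 = 19; deficit = 1/20

Write each e_j = u_j / sqrt(<u_j, u_j>) where u_j is the displayed integer vector. Then <v, e_j> = <v, u_j> / sqrt(<u_j, u_j>), so |<v, e_j>|^2 = <v, u_j>^2 / <u_j, u_j>.
Coefficients: <v, e_1> = -5/sqrt(4), <v, e_2> = -2/sqrt(6), <v, e_3> = 19/sqrt(30).
Square and sum: Σ |<v, e_j>|^2 = 379/20.
Compute ||v||^2 = v·v = 19.
Deficit = 19 − 379/20 = 1/20 ≥ 0, confirming Bessel's inequality. (The deficit equals ||v − Σ <v,e_j> e_j||^2, the squared distance from v to span{e_j}.)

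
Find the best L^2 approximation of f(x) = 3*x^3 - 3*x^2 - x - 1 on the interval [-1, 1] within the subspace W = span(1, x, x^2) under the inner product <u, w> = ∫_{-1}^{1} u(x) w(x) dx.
g(x) = -3*x^2 + 4*x/5 - 1

The best approximation g ∈ W is the orthogonal projection of f onto W. Writing g = a_0 + a_1 x + a_2 x^2, the coefficients solve the normal equations G · a = b where
  G_{ij} = <φ_i, φ_j> and b_i = <f, φ_i>, with φ_0 = 1, φ_1 = x, φ_2 = x^2.
G =
  [2, 0, 2/3]
  [0, 2/3, 0]
  [2/3, 0, 2/5],
b = (-4, 8/15, -28/15).
Solving gives a_0 = -1, a_1 = 4/5, a_2 = -3, so
  g(x) = -3*x^2 + 4*x/5 - 1.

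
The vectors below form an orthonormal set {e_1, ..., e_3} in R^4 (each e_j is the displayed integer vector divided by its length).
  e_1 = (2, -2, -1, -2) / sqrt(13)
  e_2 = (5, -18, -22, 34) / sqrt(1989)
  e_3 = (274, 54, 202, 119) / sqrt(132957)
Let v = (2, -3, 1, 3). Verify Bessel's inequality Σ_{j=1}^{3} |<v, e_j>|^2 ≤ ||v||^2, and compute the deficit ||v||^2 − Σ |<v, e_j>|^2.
Σ |<v, e_j>|^2 = 15498/869; ||v||^2 = 23; deficit = 4489/869

Write each e_j = u_j / sqrt(<u_j, u_j>) where u_j is the displayed integer vector. Then <v, e_j> = <v, u_j> / sqrt(<u_j, u_j>), so |<v, e_j>|^2 = <v, u_j>^2 / <u_j, u_j>.
Coefficients: <v, e_1> = 3/sqrt(13), <v, e_2> = 144/sqrt(1989), <v, e_3> = 945/sqrt(132957).
Square and sum: Σ |<v, e_j>|^2 = 15498/869.
Compute ||v||^2 = v·v = 23.
Deficit = 23 − 15498/869 = 4489/869 ≥ 0, confirming Bessel's inequality. (The deficit equals ||v − Σ <v,e_j> e_j||^2, the squared distance from v to span{e_j}.)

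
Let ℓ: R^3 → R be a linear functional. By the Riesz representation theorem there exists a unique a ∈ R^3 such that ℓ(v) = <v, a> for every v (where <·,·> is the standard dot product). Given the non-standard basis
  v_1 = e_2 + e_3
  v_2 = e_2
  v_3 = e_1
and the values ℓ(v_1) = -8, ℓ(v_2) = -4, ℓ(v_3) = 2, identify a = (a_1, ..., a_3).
a = (2, -4, -4)

Write a = (a_1, ..., a_3) in the standard basis. For each basis vector v_i, ℓ(v_i) = <v_i, a> is a linear equation in the a_j's. Collect the n equations into a matrix system V a = ℓ, where row i of V is v_i (expressed in the standard basis). Since V is invertible (lower-triangular with 1s on the diagonal, up to permutation), solve by back-substitution:
  V =
[[0, 1, 1],
 [0, 1, 0],
 [1, 0, 0]]
  V a = (-8, -4, 2)
Solving gives a = (2, -4, -4).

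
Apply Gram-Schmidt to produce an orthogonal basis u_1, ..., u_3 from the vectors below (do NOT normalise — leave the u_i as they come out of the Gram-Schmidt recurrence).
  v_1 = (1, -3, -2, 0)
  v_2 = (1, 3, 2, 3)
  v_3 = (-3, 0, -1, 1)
Orthogonal basis:
  u_1 = (1, -3, -2, 0)
  u_2 = (13/7, 3/7, 2/7, 3)
  u_3 = (-447/178, -21/178, -96/89, 149/89)

Apply the Gram-Schmidt recurrence
  u_1 = v_1
  u_i = v_i − Σ_{j<i} ((v_i · u_j) / (u_j · u_j)) · u_j.

Step by step this gives:
  u_1 = (1, -3, -2, 0)
  u_2 = (13/7, 3/7, 2/7, 3)
  u_3 = (-447/178, -21/178, -96/89, 149/89)

Orthogonality check:
  u_2 · u_1 = 0 (should be 0)
  u_3 · u_1 = 0 (should be 0)
  u_3 · u_2 = 0 (should be 0)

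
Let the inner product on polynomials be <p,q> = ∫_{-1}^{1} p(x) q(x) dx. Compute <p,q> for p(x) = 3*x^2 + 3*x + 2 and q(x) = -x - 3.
<p,q> = -20

Expand the product: p(x)·q(x) = -3*x^3 - 12*x^2 - 11*x - 6.
∫_{-1}^{1} of each monomial x^k gives [2/(k+1) if k even, 0 if k odd]. Integrating term-by-term (or equivalently evaluating the antiderivative F(x) = -3*x^4/4 - 4*x^3 - 11*x^2/2 - 6*x at the endpoints):
  F(1) − F(−1) = -65/4 − (15/4) = -20.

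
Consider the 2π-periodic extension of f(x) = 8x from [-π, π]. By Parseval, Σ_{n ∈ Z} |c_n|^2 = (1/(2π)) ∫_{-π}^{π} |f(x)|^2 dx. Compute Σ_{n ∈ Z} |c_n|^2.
Σ |c_n|^2 = 64π^2/3

Expand and integrate term by term over [-π, π]:
  ∫ (8x)^2 dx = 64·(2π^3/3); ∫ 2·8·(0)·x dx = 0 (odd integrand); ∫ 0^2 dx = 0·2π.
So (1/(2π)) ∫_{-π}^{π} (8x)^2 dx = 64π^2/3 + 0 = 64π^2/3.
Parseval ⇒ Σ |c_n|^2 = 64π^2/3.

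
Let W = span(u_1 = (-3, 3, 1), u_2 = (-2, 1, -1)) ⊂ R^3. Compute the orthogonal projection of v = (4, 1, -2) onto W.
proj_W(v) = (46/25, -17/10, -19/50)

Set up U = [u_1 | ... | u_2] ∈ R^(3×2). The projector onto W = col(U) is P = U (U^T U)^(-1) U^T.
Compute U^T U =
  [19, 8]
  [8, 6],
and U^T v = (-11, -5).
Solve U^T U · c = U^T v for the coefficients: c = (-13/25, -7/50). The projection is proj_W(v) = U c.
Check: (v - proj_W(v)) · u_1 = 0  (should be 0).
Check: (v - proj_W(v)) · u_2 = 0  (should be 0).
Result: proj_W(v) = (46/25, -17/10, -19/50).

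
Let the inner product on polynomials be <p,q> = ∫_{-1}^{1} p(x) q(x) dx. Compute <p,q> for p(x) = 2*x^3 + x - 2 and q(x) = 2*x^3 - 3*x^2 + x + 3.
<p,q> = -482/105

Expand the product: p(x)·q(x) = 4*x^6 - 6*x^5 + 4*x^4 - x^3 + 7*x^2 + x - 6.
∫_{-1}^{1} of each monomial x^k gives [2/(k+1) if k even, 0 if k odd]. Integrating term-by-term (or equivalently evaluating the antiderivative F(x) = 4*x^7/7 - x^6 + 4*x^5/5 - x^4/4 + 7*x^3/3 + x^2/2 - 6*x at the endpoints):
  F(1) − F(−1) = -1279/420 − (649/420) = -482/105.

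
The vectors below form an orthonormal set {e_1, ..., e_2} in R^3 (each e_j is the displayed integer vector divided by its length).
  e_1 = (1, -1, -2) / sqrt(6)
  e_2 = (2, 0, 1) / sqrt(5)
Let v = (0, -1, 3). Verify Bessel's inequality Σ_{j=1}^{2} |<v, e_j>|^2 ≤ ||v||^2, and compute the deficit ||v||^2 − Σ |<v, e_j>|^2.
Σ |<v, e_j>|^2 = 179/30; ||v||^2 = 10; deficit = 121/30

Write each e_j = u_j / sqrt(<u_j, u_j>) where u_j is the displayed integer vector. Then <v, e_j> = <v, u_j> / sqrt(<u_j, u_j>), so |<v, e_j>|^2 = <v, u_j>^2 / <u_j, u_j>.
Coefficients: <v, e_1> = -5/sqrt(6), <v, e_2> = 3/sqrt(5).
Square and sum: Σ |<v, e_j>|^2 = 179/30.
Compute ||v||^2 = v·v = 10.
Deficit = 10 − 179/30 = 121/30 ≥ 0, confirming Bessel's inequality. (The deficit equals ||v − Σ <v,e_j> e_j||^2, the squared distance from v to span{e_j}.)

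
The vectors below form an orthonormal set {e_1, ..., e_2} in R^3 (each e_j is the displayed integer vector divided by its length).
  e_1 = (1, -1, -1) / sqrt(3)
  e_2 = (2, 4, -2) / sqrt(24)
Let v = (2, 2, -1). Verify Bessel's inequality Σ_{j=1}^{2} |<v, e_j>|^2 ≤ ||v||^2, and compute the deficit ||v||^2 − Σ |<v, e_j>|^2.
Σ |<v, e_j>|^2 = 17/2; ||v||^2 = 9; deficit = 1/2

Write each e_j = u_j / sqrt(<u_j, u_j>) where u_j is the displayed integer vector. Then <v, e_j> = <v, u_j> / sqrt(<u_j, u_j>), so |<v, e_j>|^2 = <v, u_j>^2 / <u_j, u_j>.
Coefficients: <v, e_1> = 1/sqrt(3), <v, e_2> = 14/sqrt(24).
Square and sum: Σ |<v, e_j>|^2 = 17/2.
Compute ||v||^2 = v·v = 9.
Deficit = 9 − 17/2 = 1/2 ≥ 0, confirming Bessel's inequality. (The deficit equals ||v − Σ <v,e_j> e_j||^2, the squared distance from v to span{e_j}.)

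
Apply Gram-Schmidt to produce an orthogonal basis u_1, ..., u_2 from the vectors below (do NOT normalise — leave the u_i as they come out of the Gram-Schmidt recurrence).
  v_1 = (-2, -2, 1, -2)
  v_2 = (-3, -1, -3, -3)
Orthogonal basis:
  u_1 = (-2, -2, 1, -2)
  u_2 = (-17/13, 9/13, -50/13, -17/13)

Apply the Gram-Schmidt recurrence
  u_1 = v_1
  u_i = v_i − Σ_{j<i} ((v_i · u_j) / (u_j · u_j)) · u_j.

Step by step this gives:
  u_1 = (-2, -2, 1, -2)
  u_2 = (-17/13, 9/13, -50/13, -17/13)

Orthogonality check:
  u_2 · u_1 = 0 (should be 0)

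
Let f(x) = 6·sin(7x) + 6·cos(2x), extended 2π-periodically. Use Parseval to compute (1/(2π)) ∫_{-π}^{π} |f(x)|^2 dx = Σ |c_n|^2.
Σ |c_n|^2 = 36

Expand |f|^2 and use orthogonality of {sin(nx), cos(mx)} on [-π, π]:
  ∫_{-π}^{π} sin(nx)^2 dx = π, ∫ cos(mx)^2 dx = π, and cross terms integrate to 0.
So ∫_{-π}^{π} f(x)^2 dx = 6^2 · π + 6^2 · π = (36 + 36)π.
Divide by 2π: (36 + 36)/2 = 36.
By Parseval, this equals Σ |c_n|^2.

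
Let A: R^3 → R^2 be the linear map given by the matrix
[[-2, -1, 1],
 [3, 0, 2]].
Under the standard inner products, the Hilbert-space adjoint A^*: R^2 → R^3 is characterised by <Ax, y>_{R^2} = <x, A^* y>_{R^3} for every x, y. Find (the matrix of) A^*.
A^* = A^T =
[[-2, 3],
 [-1, 0],
 [1, 2]]

For real matrices with standard dot products, the defining identity <Ax, y> = <x, A^* y> gives (Ax)^T y = x^T (A^*) y, i.e. x^T A^T y = x^T (A^*) y. Since this holds for all x, y, we must have A^* = A^T. Therefore
A^* =
[[-2, 3],
 [-1, 0],
 [1, 2]].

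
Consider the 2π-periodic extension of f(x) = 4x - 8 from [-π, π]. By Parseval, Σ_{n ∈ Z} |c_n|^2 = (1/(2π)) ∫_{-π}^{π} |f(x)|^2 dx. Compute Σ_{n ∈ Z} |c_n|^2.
Σ |c_n|^2 = 16π^2/3 + 64

Expand and integrate term by term over [-π, π]:
  ∫ (4x)^2 dx = 16·(2π^3/3); ∫ 2·4·(-8)·x dx = 0 (odd integrand); ∫ (-8)^2 dx = 64·2π.
So (1/(2π)) ∫_{-π}^{π} (4x - 8)^2 dx = 16π^2/3 + 64 = 16π^2/3 + 64.
Parseval ⇒ Σ |c_n|^2 = 16π^2/3 + 64.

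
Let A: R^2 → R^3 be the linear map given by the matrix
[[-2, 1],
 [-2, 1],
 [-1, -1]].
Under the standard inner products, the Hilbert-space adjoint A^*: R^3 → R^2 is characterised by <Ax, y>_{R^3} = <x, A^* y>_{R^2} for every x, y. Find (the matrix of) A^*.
A^* = A^T =
[[-2, -2, -1],
 [1, 1, -1]]

For real matrices with standard dot products, the defining identity <Ax, y> = <x, A^* y> gives (Ax)^T y = x^T (A^*) y, i.e. x^T A^T y = x^T (A^*) y. Since this holds for all x, y, we must have A^* = A^T. Therefore
A^* =
[[-2, -2, -1],
 [1, 1, -1]].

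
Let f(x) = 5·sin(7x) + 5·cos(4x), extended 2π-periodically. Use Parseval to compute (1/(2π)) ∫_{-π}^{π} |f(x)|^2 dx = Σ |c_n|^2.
Σ |c_n|^2 = 25

Expand |f|^2 and use orthogonality of {sin(nx), cos(mx)} on [-π, π]:
  ∫_{-π}^{π} sin(nx)^2 dx = π, ∫ cos(mx)^2 dx = π, and cross terms integrate to 0.
So ∫_{-π}^{π} f(x)^2 dx = 5^2 · π + 5^2 · π = (25 + 25)π.
Divide by 2π: (25 + 25)/2 = 25.
By Parseval, this equals Σ |c_n|^2.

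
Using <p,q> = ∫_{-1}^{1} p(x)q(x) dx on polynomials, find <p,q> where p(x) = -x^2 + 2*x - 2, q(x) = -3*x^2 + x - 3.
<p,q> = 308/15

Expand the product: p(x)·q(x) = 3*x^4 - 7*x^3 + 11*x^2 - 8*x + 6.
∫_{-1}^{1} of each monomial x^k gives [2/(k+1) if k even, 0 if k odd]. Integrating term-by-term (or equivalently evaluating the antiderivative F(x) = 3*x^5/5 - 7*x^4/4 + 11*x^3/3 - 4*x^2 + 6*x at the endpoints):
  F(1) − F(−1) = 271/60 − (-961/60) = 308/15.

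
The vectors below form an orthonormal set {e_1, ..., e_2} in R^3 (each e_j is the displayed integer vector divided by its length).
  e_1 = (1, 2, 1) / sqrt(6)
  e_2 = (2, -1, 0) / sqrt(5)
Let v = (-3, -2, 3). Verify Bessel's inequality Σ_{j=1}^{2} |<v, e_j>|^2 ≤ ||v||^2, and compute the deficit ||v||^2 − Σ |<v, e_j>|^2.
Σ |<v, e_j>|^2 = 88/15; ||v||^2 = 22; deficit = 242/15

Write each e_j = u_j / sqrt(<u_j, u_j>) where u_j is the displayed integer vector. Then <v, e_j> = <v, u_j> / sqrt(<u_j, u_j>), so |<v, e_j>|^2 = <v, u_j>^2 / <u_j, u_j>.
Coefficients: <v, e_1> = -4/sqrt(6), <v, e_2> = -4/sqrt(5).
Square and sum: Σ |<v, e_j>|^2 = 88/15.
Compute ||v||^2 = v·v = 22.
Deficit = 22 − 88/15 = 242/15 ≥ 0, confirming Bessel's inequality. (The deficit equals ||v − Σ <v,e_j> e_j||^2, the squared distance from v to span{e_j}.)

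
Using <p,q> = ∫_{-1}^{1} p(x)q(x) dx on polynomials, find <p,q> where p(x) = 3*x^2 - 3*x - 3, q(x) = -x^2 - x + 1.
<p,q> = -6/5

Expand the product: p(x)·q(x) = -3*x^4 + 9*x^2 - 3.
∫_{-1}^{1} of each monomial x^k gives [2/(k+1) if k even, 0 if k odd]. Integrating term-by-term (or equivalently evaluating the antiderivative F(x) = -3*x^5/5 + 3*x^3 - 3*x at the endpoints):
  F(1) − F(−1) = -3/5 − (3/5) = -6/5.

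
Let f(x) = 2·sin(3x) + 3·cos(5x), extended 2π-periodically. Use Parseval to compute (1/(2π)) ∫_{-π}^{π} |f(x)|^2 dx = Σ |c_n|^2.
Σ |c_n|^2 = 13/2

Expand |f|^2 and use orthogonality of {sin(nx), cos(mx)} on [-π, π]:
  ∫_{-π}^{π} sin(nx)^2 dx = π, ∫ cos(mx)^2 dx = π, and cross terms integrate to 0.
So ∫_{-π}^{π} f(x)^2 dx = 2^2 · π + 3^2 · π = (4 + 9)π.
Divide by 2π: (4 + 9)/2 = 13/2.
By Parseval, this equals Σ |c_n|^2.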